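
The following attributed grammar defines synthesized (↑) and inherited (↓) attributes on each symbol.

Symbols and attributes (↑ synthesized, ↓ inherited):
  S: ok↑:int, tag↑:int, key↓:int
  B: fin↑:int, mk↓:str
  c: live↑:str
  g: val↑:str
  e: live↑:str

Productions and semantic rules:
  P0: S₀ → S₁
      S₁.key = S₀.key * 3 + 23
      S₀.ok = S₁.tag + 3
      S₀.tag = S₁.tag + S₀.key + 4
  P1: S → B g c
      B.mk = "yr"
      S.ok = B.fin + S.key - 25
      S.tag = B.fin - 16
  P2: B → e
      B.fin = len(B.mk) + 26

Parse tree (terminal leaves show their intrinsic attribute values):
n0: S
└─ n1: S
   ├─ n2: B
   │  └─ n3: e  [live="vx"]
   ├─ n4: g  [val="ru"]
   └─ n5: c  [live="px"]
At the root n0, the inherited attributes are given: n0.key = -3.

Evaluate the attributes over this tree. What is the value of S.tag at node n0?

1. n0.key = -3  [given at root]
2. n1.key = 14  [S₀.key * 3 + 23]
3. n2.mk = "yr"  ["yr"]
4. n3.live = "vx"  [terminal]
5. n2.fin = 28  [len(B.mk) + 26]
6. n4.val = "ru"  [terminal]
7. n5.live = "px"  [terminal]
8. n1.ok = 17  [B.fin + S.key - 25]
9. n1.tag = 12  [B.fin - 16]
10. n0.ok = 15  [S₁.tag + 3]
11. n0.tag = 13  [S₁.tag + S₀.key + 4]

13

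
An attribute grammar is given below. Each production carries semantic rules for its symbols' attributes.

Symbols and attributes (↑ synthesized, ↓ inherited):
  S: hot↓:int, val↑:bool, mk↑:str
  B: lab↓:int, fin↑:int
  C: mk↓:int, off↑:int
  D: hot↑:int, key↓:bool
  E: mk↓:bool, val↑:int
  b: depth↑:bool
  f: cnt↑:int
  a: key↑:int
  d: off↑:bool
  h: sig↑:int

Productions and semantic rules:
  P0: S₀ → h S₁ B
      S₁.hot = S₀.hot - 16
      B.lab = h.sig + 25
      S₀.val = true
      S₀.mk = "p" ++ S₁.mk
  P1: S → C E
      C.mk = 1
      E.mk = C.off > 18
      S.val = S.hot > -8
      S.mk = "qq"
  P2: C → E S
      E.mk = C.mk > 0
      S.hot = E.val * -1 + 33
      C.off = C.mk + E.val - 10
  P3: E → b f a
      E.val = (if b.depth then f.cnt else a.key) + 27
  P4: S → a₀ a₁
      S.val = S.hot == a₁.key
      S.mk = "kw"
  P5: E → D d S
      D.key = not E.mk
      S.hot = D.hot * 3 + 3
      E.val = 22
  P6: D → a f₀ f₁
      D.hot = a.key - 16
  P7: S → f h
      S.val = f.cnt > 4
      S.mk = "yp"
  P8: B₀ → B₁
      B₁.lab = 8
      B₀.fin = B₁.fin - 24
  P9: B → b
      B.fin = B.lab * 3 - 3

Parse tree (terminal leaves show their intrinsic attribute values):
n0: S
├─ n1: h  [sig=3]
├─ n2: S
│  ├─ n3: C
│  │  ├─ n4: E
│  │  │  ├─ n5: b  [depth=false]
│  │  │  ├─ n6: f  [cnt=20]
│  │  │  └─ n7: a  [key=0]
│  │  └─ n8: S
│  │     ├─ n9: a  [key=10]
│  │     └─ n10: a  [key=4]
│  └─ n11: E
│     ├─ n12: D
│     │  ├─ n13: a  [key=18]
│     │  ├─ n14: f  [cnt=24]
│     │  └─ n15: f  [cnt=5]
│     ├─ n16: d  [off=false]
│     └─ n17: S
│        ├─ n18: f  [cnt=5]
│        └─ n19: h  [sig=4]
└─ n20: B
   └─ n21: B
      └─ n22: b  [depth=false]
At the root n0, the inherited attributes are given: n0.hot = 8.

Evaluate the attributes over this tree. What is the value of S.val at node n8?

false

1. n0.hot = 8  [given at root]
2. n1.sig = 3  [terminal]
3. n2.hot = -8  [S₀.hot - 16]
4. n3.mk = 1  [1]
5. n4.mk = true  [C.mk > 0]
6. n5.depth = false  [terminal]
7. n6.cnt = 20  [terminal]
8. n7.key = 0  [terminal]
9. n4.val = 27  [(if b.depth then f.cnt else a.key) + 27]
10. n8.hot = 6  [E.val * -1 + 33]
11. n9.key = 10  [terminal]
12. n10.key = 4  [terminal]
13. n8.val = false  [S.hot == a₁.key]
14. n8.mk = "kw"  ["kw"]
15. n3.off = 18  [C.mk + E.val - 10]
16. n11.mk = false  [C.off > 18]
17. n12.key = true  [not E.mk]
18. n13.key = 18  [terminal]
19. n14.cnt = 24  [terminal]
20. n15.cnt = 5  [terminal]
21. n12.hot = 2  [a.key - 16]
22. n16.off = false  [terminal]
23. n17.hot = 9  [D.hot * 3 + 3]
24. n18.cnt = 5  [terminal]
25. n19.sig = 4  [terminal]
26. n17.val = true  [f.cnt > 4]
27. n17.mk = "yp"  ["yp"]
28. n11.val = 22  [22]
29. n2.val = false  [S.hot > -8]
30. n2.mk = "qq"  ["qq"]
31. n20.lab = 28  [h.sig + 25]
32. n21.lab = 8  [8]
33. n22.depth = false  [terminal]
34. n21.fin = 21  [B.lab * 3 - 3]
35. n20.fin = -3  [B₁.fin - 24]
36. n0.val = true  [true]
37. n0.mk = "pqq"  ["p" ++ S₁.mk]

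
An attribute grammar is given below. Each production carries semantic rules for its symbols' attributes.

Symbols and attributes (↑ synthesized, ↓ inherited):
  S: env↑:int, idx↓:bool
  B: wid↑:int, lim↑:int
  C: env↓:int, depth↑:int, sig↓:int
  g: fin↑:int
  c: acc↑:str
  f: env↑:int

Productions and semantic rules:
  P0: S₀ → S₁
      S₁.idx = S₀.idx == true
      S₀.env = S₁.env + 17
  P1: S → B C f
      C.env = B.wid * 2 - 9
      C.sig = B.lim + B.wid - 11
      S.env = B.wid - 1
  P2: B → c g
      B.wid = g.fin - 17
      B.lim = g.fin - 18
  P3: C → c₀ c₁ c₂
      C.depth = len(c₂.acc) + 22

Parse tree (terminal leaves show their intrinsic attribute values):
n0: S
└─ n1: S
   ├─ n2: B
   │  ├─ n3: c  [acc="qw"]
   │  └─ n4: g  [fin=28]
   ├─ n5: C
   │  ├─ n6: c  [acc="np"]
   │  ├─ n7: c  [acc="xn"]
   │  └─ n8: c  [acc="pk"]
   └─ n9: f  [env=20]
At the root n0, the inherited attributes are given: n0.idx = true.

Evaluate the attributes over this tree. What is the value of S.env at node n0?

1. n0.idx = true  [given at root]
2. n1.idx = true  [S₀.idx == true]
3. n3.acc = "qw"  [terminal]
4. n4.fin = 28  [terminal]
5. n2.wid = 11  [g.fin - 17]
6. n2.lim = 10  [g.fin - 18]
7. n5.env = 13  [B.wid * 2 - 9]
8. n5.sig = 10  [B.lim + B.wid - 11]
9. n6.acc = "np"  [terminal]
10. n7.acc = "xn"  [terminal]
11. n8.acc = "pk"  [terminal]
12. n5.depth = 24  [len(c₂.acc) + 22]
13. n9.env = 20  [terminal]
14. n1.env = 10  [B.wid - 1]
15. n0.env = 27  [S₁.env + 17]

27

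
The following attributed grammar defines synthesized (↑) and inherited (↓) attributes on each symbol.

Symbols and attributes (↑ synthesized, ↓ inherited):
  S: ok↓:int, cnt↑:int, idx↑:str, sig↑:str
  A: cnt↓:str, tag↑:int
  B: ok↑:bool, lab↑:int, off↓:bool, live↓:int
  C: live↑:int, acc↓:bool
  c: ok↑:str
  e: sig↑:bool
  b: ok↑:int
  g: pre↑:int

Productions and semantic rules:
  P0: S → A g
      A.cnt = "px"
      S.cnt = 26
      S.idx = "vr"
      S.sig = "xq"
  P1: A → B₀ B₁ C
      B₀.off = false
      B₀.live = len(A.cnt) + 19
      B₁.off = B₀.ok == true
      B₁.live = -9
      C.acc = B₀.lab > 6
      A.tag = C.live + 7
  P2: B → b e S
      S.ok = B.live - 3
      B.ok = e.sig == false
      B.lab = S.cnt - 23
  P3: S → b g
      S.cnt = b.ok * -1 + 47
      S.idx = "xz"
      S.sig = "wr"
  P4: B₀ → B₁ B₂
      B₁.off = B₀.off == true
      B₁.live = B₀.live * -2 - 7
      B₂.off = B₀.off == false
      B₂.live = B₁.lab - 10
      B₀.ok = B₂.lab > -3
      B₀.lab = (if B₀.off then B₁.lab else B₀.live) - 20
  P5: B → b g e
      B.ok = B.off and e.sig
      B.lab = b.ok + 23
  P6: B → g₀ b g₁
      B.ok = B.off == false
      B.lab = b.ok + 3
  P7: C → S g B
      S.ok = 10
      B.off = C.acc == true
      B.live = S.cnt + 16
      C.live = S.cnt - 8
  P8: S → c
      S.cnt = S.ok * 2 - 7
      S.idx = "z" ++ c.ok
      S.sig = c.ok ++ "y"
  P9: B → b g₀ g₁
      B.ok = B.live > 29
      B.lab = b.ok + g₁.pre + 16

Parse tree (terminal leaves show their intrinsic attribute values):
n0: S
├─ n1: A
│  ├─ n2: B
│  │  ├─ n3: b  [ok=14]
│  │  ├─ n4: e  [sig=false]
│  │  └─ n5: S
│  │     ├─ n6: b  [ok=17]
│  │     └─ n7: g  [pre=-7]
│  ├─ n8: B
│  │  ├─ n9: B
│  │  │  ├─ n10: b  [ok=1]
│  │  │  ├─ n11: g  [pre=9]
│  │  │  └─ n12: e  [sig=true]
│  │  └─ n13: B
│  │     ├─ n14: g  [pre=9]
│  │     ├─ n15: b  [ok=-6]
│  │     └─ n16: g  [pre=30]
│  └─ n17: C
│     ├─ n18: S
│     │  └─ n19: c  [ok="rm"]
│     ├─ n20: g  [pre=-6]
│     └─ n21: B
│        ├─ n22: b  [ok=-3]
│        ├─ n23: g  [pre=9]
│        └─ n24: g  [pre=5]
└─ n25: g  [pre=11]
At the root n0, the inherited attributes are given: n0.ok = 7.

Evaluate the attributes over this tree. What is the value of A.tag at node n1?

1. n0.ok = 7  [given at root]
2. n1.cnt = "px"  ["px"]
3. n2.off = false  [false]
4. n2.live = 21  [len(A.cnt) + 19]
5. n3.ok = 14  [terminal]
6. n4.sig = false  [terminal]
7. n5.ok = 18  [B.live - 3]
8. n6.ok = 17  [terminal]
9. n7.pre = -7  [terminal]
10. n5.cnt = 30  [b.ok * -1 + 47]
11. n5.idx = "xz"  ["xz"]
12. n5.sig = "wr"  ["wr"]
13. n2.ok = true  [e.sig == false]
14. n2.lab = 7  [S.cnt - 23]
15. n8.off = true  [B₀.ok == true]
16. n8.live = -9  [-9]
17. n9.off = true  [B₀.off == true]
18. n9.live = 11  [B₀.live * -2 - 7]
19. n10.ok = 1  [terminal]
20. n11.pre = 9  [terminal]
21. n12.sig = true  [terminal]
22. n9.ok = true  [B.off and e.sig]
23. n9.lab = 24  [b.ok + 23]
24. n13.off = false  [B₀.off == false]
25. n13.live = 14  [B₁.lab - 10]
26. n14.pre = 9  [terminal]
27. n15.ok = -6  [terminal]
28. n16.pre = 30  [terminal]
29. n13.ok = true  [B.off == false]
30. n13.lab = -3  [b.ok + 3]
31. n8.ok = false  [B₂.lab > -3]
32. n8.lab = 4  [(if B₀.off then B₁.lab else B₀.live) - 20]
33. n17.acc = true  [B₀.lab > 6]
34. n18.ok = 10  [10]
35. n19.ok = "rm"  [terminal]
36. n18.cnt = 13  [S.ok * 2 - 7]
37. n18.idx = "zrm"  ["z" ++ c.ok]
38. n18.sig = "rmy"  [c.ok ++ "y"]
39. n20.pre = -6  [terminal]
40. n21.off = true  [C.acc == true]
41. n21.live = 29  [S.cnt + 16]
42. n22.ok = -3  [terminal]
43. n23.pre = 9  [terminal]
44. n24.pre = 5  [terminal]
45. n21.ok = false  [B.live > 29]
46. n21.lab = 18  [b.ok + g₁.pre + 16]
47. n17.live = 5  [S.cnt - 8]
48. n1.tag = 12  [C.live + 7]
49. n25.pre = 11  [terminal]
50. n0.cnt = 26  [26]
51. n0.idx = "vr"  ["vr"]
52. n0.sig = "xq"  ["xq"]

12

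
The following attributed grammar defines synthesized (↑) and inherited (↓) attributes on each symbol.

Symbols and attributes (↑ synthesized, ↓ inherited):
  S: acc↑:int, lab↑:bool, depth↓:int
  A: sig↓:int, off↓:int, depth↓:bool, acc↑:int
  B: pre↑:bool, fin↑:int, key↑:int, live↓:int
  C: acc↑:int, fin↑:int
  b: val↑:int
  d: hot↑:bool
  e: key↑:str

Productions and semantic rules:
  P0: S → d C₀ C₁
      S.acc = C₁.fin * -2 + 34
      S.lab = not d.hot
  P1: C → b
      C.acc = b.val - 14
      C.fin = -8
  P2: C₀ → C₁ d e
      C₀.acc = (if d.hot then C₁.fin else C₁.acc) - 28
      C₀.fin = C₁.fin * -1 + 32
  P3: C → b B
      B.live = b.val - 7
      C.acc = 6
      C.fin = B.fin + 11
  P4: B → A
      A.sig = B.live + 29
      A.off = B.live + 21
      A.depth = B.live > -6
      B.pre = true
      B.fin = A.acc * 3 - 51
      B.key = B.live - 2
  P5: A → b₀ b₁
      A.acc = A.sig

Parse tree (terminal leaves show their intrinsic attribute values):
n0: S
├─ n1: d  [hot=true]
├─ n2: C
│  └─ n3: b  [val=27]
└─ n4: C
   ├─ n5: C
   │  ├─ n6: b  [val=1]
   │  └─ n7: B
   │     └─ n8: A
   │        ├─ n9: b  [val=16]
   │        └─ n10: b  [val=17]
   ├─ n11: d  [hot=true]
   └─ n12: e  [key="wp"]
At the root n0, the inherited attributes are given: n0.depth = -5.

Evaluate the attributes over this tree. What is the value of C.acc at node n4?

1

1. n0.depth = -5  [given at root]
2. n1.hot = true  [terminal]
3. n3.val = 27  [terminal]
4. n2.acc = 13  [b.val - 14]
5. n2.fin = -8  [-8]
6. n6.val = 1  [terminal]
7. n7.live = -6  [b.val - 7]
8. n8.sig = 23  [B.live + 29]
9. n8.off = 15  [B.live + 21]
10. n8.depth = false  [B.live > -6]
11. n9.val = 16  [terminal]
12. n10.val = 17  [terminal]
13. n8.acc = 23  [A.sig]
14. n7.pre = true  [true]
15. n7.fin = 18  [A.acc * 3 - 51]
16. n7.key = -8  [B.live - 2]
17. n5.acc = 6  [6]
18. n5.fin = 29  [B.fin + 11]
19. n11.hot = true  [terminal]
20. n12.key = "wp"  [terminal]
21. n4.acc = 1  [(if d.hot then C₁.fin else C₁.acc) - 28]
22. n4.fin = 3  [C₁.fin * -1 + 32]
23. n0.acc = 28  [C₁.fin * -2 + 34]
24. n0.lab = false  [not d.hot]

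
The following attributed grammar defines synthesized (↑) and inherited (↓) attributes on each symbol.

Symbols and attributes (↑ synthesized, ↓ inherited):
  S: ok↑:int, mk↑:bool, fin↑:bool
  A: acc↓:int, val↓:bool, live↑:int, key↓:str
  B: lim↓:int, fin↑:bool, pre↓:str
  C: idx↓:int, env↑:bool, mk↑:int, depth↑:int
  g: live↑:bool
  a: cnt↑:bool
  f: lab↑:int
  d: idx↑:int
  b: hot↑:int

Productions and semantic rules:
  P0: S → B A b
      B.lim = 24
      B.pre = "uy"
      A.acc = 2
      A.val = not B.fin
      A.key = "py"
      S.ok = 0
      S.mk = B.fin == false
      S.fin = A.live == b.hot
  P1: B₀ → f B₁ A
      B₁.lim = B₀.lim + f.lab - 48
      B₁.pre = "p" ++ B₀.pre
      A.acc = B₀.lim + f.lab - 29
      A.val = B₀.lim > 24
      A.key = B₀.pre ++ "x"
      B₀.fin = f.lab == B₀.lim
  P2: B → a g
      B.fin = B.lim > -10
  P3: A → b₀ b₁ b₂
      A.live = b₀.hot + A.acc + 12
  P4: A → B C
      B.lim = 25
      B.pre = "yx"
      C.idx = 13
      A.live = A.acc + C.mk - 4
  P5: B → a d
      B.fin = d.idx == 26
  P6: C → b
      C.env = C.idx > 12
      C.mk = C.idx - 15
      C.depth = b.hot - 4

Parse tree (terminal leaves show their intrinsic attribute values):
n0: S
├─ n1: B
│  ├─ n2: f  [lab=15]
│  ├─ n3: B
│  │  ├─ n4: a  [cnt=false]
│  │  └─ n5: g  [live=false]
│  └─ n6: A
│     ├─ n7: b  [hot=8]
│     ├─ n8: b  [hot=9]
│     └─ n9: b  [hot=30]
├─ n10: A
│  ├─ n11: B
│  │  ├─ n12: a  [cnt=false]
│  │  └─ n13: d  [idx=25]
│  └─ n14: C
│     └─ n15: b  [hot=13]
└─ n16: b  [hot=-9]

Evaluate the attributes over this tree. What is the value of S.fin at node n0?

1. n1.lim = 24  [24]
2. n1.pre = "uy"  ["uy"]
3. n2.lab = 15  [terminal]
4. n3.lim = -9  [B₀.lim + f.lab - 48]
5. n3.pre = "puy"  ["p" ++ B₀.pre]
6. n4.cnt = false  [terminal]
7. n5.live = false  [terminal]
8. n3.fin = true  [B.lim > -10]
9. n6.acc = 10  [B₀.lim + f.lab - 29]
10. n6.val = false  [B₀.lim > 24]
11. n6.key = "uyx"  [B₀.pre ++ "x"]
12. n7.hot = 8  [terminal]
13. n8.hot = 9  [terminal]
14. n9.hot = 30  [terminal]
15. n6.live = 30  [b₀.hot + A.acc + 12]
16. n1.fin = false  [f.lab == B₀.lim]
17. n10.acc = 2  [2]
18. n10.val = true  [not B.fin]
19. n10.key = "py"  ["py"]
20. n11.lim = 25  [25]
21. n11.pre = "yx"  ["yx"]
22. n12.cnt = false  [terminal]
23. n13.idx = 25  [terminal]
24. n11.fin = false  [d.idx == 26]
25. n14.idx = 13  [13]
26. n15.hot = 13  [terminal]
27. n14.env = true  [C.idx > 12]
28. n14.mk = -2  [C.idx - 15]
29. n14.depth = 9  [b.hot - 4]
30. n10.live = -4  [A.acc + C.mk - 4]
31. n16.hot = -9  [terminal]
32. n0.ok = 0  [0]
33. n0.mk = true  [B.fin == false]
34. n0.fin = false  [A.live == b.hot]

false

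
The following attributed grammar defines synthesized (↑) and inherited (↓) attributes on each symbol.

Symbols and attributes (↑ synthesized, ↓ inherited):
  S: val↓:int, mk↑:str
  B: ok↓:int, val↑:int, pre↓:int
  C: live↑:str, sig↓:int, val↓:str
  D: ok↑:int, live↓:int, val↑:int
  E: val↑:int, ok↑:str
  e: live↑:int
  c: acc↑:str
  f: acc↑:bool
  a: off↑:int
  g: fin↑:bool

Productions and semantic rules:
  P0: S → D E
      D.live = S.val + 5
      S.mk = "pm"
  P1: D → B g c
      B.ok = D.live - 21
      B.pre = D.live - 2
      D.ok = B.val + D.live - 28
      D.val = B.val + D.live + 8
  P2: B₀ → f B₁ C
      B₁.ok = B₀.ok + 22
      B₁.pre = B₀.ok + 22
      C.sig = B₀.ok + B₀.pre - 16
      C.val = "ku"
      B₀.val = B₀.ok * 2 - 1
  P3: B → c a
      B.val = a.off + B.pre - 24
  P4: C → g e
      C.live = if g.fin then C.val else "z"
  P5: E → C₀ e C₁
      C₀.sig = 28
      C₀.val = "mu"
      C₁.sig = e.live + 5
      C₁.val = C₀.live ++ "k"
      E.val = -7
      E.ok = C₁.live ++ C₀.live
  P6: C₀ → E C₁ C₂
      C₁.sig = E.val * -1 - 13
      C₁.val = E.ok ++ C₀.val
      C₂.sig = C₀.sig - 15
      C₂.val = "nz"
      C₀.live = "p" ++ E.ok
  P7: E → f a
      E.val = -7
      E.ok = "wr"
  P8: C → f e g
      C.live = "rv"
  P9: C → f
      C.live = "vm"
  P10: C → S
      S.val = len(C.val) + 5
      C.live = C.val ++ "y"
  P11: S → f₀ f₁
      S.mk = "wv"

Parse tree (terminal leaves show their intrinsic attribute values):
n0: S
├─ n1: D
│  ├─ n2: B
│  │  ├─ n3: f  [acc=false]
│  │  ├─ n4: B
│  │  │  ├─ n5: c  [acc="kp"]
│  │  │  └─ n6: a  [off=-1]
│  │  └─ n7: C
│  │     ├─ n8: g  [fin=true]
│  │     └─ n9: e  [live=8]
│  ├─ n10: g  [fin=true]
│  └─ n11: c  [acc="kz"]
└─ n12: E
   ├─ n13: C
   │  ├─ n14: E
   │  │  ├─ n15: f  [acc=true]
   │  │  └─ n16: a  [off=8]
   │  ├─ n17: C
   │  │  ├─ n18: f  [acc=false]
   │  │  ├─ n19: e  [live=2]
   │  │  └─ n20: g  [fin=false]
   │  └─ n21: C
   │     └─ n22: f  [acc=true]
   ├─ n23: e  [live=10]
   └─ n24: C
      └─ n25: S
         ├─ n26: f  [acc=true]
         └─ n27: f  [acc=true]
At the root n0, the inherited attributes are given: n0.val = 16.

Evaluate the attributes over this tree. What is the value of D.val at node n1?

1. n0.val = 16  [given at root]
2. n1.live = 21  [S.val + 5]
3. n2.ok = 0  [D.live - 21]
4. n2.pre = 19  [D.live - 2]
5. n3.acc = false  [terminal]
6. n4.ok = 22  [B₀.ok + 22]
7. n4.pre = 22  [B₀.ok + 22]
8. n5.acc = "kp"  [terminal]
9. n6.off = -1  [terminal]
10. n4.val = -3  [a.off + B.pre - 24]
11. n7.sig = 3  [B₀.ok + B₀.pre - 16]
12. n7.val = "ku"  ["ku"]
13. n8.fin = true  [terminal]
14. n9.live = 8  [terminal]
15. n7.live = "ku"  [if g.fin then C.val else "z"]
16. n2.val = -1  [B₀.ok * 2 - 1]
17. n10.fin = true  [terminal]
18. n11.acc = "kz"  [terminal]
19. n1.ok = -8  [B.val + D.live - 28]
20. n1.val = 28  [B.val + D.live + 8]
21. n13.sig = 28  [28]
22. n13.val = "mu"  ["mu"]
23. n15.acc = true  [terminal]
24. n16.off = 8  [terminal]
25. n14.val = -7  [-7]
26. n14.ok = "wr"  ["wr"]
27. n17.sig = -6  [E.val * -1 - 13]
28. n17.val = "wrmu"  [E.ok ++ C₀.val]
29. n18.acc = false  [terminal]
30. n19.live = 2  [terminal]
31. n20.fin = false  [terminal]
32. n17.live = "rv"  ["rv"]
33. n21.sig = 13  [C₀.sig - 15]
34. n21.val = "nz"  ["nz"]
35. n22.acc = true  [terminal]
36. n21.live = "vm"  ["vm"]
37. n13.live = "pwr"  ["p" ++ E.ok]
38. n23.live = 10  [terminal]
39. n24.sig = 15  [e.live + 5]
40. n24.val = "pwrk"  [C₀.live ++ "k"]
41. n25.val = 9  [len(C.val) + 5]
42. n26.acc = true  [terminal]
43. n27.acc = true  [terminal]
44. n25.mk = "wv"  ["wv"]
45. n24.live = "pwrky"  [C.val ++ "y"]
46. n12.val = -7  [-7]
47. n12.ok = "pwrkypwr"  [C₁.live ++ C₀.live]
48. n0.mk = "pm"  ["pm"]

28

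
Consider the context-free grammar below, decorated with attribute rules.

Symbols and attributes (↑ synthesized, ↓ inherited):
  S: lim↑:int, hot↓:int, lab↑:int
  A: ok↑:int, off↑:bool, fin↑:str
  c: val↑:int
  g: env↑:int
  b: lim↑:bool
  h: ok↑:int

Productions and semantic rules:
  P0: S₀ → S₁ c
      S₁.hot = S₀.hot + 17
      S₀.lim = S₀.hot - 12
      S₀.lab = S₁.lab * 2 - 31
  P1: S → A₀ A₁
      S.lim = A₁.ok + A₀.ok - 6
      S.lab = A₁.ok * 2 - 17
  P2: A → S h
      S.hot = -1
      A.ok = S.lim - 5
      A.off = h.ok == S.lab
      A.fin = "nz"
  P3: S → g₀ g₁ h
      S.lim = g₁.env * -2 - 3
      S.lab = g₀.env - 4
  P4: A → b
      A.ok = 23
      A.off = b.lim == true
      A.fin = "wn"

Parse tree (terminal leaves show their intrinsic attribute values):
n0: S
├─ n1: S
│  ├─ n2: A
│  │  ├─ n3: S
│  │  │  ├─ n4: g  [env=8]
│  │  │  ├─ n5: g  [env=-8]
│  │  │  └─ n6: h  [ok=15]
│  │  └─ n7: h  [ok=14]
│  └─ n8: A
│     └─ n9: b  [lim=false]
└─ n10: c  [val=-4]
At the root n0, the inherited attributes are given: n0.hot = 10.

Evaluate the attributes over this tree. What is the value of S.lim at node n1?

1. n0.hot = 10  [given at root]
2. n1.hot = 27  [S₀.hot + 17]
3. n3.hot = -1  [-1]
4. n4.env = 8  [terminal]
5. n5.env = -8  [terminal]
6. n6.ok = 15  [terminal]
7. n3.lim = 13  [g₁.env * -2 - 3]
8. n3.lab = 4  [g₀.env - 4]
9. n7.ok = 14  [terminal]
10. n2.ok = 8  [S.lim - 5]
11. n2.off = false  [h.ok == S.lab]
12. n2.fin = "nz"  ["nz"]
13. n9.lim = false  [terminal]
14. n8.ok = 23  [23]
15. n8.off = false  [b.lim == true]
16. n8.fin = "wn"  ["wn"]
17. n1.lim = 25  [A₁.ok + A₀.ok - 6]
18. n1.lab = 29  [A₁.ok * 2 - 17]
19. n10.val = -4  [terminal]
20. n0.lim = -2  [S₀.hot - 12]
21. n0.lab = 27  [S₁.lab * 2 - 31]

25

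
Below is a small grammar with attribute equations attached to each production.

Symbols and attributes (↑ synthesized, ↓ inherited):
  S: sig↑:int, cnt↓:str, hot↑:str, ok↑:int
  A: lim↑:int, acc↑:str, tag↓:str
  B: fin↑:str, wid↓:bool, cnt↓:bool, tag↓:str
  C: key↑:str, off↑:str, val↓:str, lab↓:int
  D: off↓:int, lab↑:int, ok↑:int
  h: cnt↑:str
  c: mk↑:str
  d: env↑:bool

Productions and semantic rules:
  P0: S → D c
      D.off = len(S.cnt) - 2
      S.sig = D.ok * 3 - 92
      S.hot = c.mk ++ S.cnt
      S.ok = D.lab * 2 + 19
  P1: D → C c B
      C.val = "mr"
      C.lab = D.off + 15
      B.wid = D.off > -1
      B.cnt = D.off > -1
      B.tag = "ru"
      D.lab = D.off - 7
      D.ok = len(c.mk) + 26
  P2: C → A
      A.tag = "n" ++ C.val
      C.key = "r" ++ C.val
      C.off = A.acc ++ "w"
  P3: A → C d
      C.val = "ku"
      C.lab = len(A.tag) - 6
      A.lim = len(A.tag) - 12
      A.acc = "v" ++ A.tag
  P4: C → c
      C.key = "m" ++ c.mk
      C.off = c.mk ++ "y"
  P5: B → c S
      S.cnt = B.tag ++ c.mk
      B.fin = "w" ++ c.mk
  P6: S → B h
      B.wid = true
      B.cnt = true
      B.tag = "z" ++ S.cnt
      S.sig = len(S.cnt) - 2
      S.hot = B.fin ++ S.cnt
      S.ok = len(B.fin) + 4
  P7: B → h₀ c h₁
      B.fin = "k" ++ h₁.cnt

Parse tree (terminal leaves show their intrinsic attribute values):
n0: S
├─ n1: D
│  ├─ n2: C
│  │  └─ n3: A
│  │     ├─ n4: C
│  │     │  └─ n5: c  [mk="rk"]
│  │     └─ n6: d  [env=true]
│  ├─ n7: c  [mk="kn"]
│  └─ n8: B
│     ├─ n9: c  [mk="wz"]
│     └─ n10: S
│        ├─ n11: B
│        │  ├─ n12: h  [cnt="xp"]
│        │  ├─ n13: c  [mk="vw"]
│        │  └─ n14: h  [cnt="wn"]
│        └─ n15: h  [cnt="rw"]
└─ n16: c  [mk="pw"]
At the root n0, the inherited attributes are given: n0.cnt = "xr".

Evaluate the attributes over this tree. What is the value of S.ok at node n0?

5

1. n0.cnt = "xr"  [given at root]
2. n1.off = 0  [len(S.cnt) - 2]
3. n2.val = "mr"  ["mr"]
4. n2.lab = 15  [D.off + 15]
5. n3.tag = "nmr"  ["n" ++ C.val]
6. n4.val = "ku"  ["ku"]
7. n4.lab = -3  [len(A.tag) - 6]
8. n5.mk = "rk"  [terminal]
9. n4.key = "mrk"  ["m" ++ c.mk]
10. n4.off = "rky"  [c.mk ++ "y"]
11. n6.env = true  [terminal]
12. n3.lim = -9  [len(A.tag) - 12]
13. n3.acc = "vnmr"  ["v" ++ A.tag]
14. n2.key = "rmr"  ["r" ++ C.val]
15. n2.off = "vnmrw"  [A.acc ++ "w"]
16. n7.mk = "kn"  [terminal]
17. n8.wid = true  [D.off > -1]
18. n8.cnt = true  [D.off > -1]
19. n8.tag = "ru"  ["ru"]
20. n9.mk = "wz"  [terminal]
21. n10.cnt = "ruwz"  [B.tag ++ c.mk]
22. n11.wid = true  [true]
23. n11.cnt = true  [true]
24. n11.tag = "zruwz"  ["z" ++ S.cnt]
25. n12.cnt = "xp"  [terminal]
26. n13.mk = "vw"  [terminal]
27. n14.cnt = "wn"  [terminal]
28. n11.fin = "kwn"  ["k" ++ h₁.cnt]
29. n15.cnt = "rw"  [terminal]
30. n10.sig = 2  [len(S.cnt) - 2]
31. n10.hot = "kwnruwz"  [B.fin ++ S.cnt]
32. n10.ok = 7  [len(B.fin) + 4]
33. n8.fin = "wwz"  ["w" ++ c.mk]
34. n1.lab = -7  [D.off - 7]
35. n1.ok = 28  [len(c.mk) + 26]
36. n16.mk = "pw"  [terminal]
37. n0.sig = -8  [D.ok * 3 - 92]
38. n0.hot = "pwxr"  [c.mk ++ S.cnt]
39. n0.ok = 5  [D.lab * 2 + 19]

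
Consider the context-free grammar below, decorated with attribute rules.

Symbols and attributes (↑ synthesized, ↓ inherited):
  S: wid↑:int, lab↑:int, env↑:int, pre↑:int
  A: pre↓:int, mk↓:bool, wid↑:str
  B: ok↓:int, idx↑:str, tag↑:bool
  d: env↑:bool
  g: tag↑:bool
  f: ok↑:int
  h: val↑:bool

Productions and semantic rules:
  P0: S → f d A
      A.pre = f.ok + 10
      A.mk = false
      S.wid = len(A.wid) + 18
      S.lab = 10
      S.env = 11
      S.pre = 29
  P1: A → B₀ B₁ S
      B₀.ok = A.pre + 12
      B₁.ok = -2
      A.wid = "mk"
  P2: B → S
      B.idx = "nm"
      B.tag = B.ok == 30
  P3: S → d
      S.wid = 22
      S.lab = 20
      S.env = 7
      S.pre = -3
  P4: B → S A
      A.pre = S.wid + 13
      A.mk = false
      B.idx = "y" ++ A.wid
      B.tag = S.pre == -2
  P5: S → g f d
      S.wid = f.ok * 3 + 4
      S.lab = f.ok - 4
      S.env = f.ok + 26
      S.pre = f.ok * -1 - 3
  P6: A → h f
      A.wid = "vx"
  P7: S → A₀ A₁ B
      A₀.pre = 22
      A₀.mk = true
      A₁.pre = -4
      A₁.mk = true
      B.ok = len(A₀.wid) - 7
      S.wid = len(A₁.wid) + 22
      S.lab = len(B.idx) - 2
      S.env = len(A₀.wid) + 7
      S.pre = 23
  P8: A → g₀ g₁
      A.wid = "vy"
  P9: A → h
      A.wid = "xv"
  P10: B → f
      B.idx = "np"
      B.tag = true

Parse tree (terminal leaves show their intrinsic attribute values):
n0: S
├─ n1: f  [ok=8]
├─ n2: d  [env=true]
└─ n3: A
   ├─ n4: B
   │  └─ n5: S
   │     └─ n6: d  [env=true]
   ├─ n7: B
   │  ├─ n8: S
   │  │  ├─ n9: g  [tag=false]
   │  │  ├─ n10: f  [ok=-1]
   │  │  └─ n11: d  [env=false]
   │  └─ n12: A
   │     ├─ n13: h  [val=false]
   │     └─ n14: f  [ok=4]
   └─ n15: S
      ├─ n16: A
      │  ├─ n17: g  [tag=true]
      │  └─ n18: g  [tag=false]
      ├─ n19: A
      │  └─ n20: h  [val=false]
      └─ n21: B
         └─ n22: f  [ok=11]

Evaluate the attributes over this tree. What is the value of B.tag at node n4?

1. n1.ok = 8  [terminal]
2. n2.env = true  [terminal]
3. n3.pre = 18  [f.ok + 10]
4. n3.mk = false  [false]
5. n4.ok = 30  [A.pre + 12]
6. n6.env = true  [terminal]
7. n5.wid = 22  [22]
8. n5.lab = 20  [20]
9. n5.env = 7  [7]
10. n5.pre = -3  [-3]
11. n4.idx = "nm"  ["nm"]
12. n4.tag = true  [B.ok == 30]
13. n7.ok = -2  [-2]
14. n9.tag = false  [terminal]
15. n10.ok = -1  [terminal]
16. n11.env = false  [terminal]
17. n8.wid = 1  [f.ok * 3 + 4]
18. n8.lab = -5  [f.ok - 4]
19. n8.env = 25  [f.ok + 26]
20. n8.pre = -2  [f.ok * -1 - 3]
21. n12.pre = 14  [S.wid + 13]
22. n12.mk = false  [false]
23. n13.val = false  [terminal]
24. n14.ok = 4  [terminal]
25. n12.wid = "vx"  ["vx"]
26. n7.idx = "yvx"  ["y" ++ A.wid]
27. n7.tag = true  [S.pre == -2]
28. n16.pre = 22  [22]
29. n16.mk = true  [true]
30. n17.tag = true  [terminal]
31. n18.tag = false  [terminal]
32. n16.wid = "vy"  ["vy"]
33. n19.pre = -4  [-4]
34. n19.mk = true  [true]
35. n20.val = false  [terminal]
36. n19.wid = "xv"  ["xv"]
37. n21.ok = -5  [len(A₀.wid) - 7]
38. n22.ok = 11  [terminal]
39. n21.idx = "np"  ["np"]
40. n21.tag = true  [true]
41. n15.wid = 24  [len(A₁.wid) + 22]
42. n15.lab = 0  [len(B.idx) - 2]
43. n15.env = 9  [len(A₀.wid) + 7]
44. n15.pre = 23  [23]
45. n3.wid = "mk"  ["mk"]
46. n0.wid = 20  [len(A.wid) + 18]
47. n0.lab = 10  [10]
48. n0.env = 11  [11]
49. n0.pre = 29  [29]

true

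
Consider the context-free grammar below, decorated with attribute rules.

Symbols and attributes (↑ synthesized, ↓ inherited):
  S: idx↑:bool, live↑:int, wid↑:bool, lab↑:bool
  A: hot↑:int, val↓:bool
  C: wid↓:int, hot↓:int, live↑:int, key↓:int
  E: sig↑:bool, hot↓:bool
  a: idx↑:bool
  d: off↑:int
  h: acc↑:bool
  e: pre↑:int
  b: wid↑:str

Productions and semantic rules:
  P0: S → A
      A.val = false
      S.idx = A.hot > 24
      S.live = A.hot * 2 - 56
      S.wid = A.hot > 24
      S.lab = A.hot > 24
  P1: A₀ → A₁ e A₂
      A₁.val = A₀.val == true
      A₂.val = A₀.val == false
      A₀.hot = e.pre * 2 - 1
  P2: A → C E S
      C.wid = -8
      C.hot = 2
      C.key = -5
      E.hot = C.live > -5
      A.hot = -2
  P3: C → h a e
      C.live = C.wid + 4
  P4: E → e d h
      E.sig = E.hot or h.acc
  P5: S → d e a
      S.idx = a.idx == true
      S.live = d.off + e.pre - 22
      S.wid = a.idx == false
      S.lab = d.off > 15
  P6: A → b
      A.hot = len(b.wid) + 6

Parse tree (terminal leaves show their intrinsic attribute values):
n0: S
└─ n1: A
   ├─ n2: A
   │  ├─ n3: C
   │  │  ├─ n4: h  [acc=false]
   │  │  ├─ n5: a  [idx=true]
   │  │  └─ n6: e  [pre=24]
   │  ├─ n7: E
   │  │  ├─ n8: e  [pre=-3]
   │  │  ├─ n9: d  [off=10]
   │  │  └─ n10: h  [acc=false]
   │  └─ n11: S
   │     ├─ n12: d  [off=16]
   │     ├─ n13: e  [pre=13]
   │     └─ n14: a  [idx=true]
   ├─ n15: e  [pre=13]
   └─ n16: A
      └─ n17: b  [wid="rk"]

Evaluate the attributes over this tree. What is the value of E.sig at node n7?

true

1. n1.val = false  [false]
2. n2.val = false  [A₀.val == true]
3. n3.wid = -8  [-8]
4. n3.hot = 2  [2]
5. n3.key = -5  [-5]
6. n4.acc = false  [terminal]
7. n5.idx = true  [terminal]
8. n6.pre = 24  [terminal]
9. n3.live = -4  [C.wid + 4]
10. n7.hot = true  [C.live > -5]
11. n8.pre = -3  [terminal]
12. n9.off = 10  [terminal]
13. n10.acc = false  [terminal]
14. n7.sig = true  [E.hot or h.acc]
15. n12.off = 16  [terminal]
16. n13.pre = 13  [terminal]
17. n14.idx = true  [terminal]
18. n11.idx = true  [a.idx == true]
19. n11.live = 7  [d.off + e.pre - 22]
20. n11.wid = false  [a.idx == false]
21. n11.lab = true  [d.off > 15]
22. n2.hot = -2  [-2]
23. n15.pre = 13  [terminal]
24. n16.val = true  [A₀.val == false]
25. n17.wid = "rk"  [terminal]
26. n16.hot = 8  [len(b.wid) + 6]
27. n1.hot = 25  [e.pre * 2 - 1]
28. n0.idx = true  [A.hot > 24]
29. n0.live = -6  [A.hot * 2 - 56]
30. n0.wid = true  [A.hot > 24]
31. n0.lab = true  [A.hot > 24]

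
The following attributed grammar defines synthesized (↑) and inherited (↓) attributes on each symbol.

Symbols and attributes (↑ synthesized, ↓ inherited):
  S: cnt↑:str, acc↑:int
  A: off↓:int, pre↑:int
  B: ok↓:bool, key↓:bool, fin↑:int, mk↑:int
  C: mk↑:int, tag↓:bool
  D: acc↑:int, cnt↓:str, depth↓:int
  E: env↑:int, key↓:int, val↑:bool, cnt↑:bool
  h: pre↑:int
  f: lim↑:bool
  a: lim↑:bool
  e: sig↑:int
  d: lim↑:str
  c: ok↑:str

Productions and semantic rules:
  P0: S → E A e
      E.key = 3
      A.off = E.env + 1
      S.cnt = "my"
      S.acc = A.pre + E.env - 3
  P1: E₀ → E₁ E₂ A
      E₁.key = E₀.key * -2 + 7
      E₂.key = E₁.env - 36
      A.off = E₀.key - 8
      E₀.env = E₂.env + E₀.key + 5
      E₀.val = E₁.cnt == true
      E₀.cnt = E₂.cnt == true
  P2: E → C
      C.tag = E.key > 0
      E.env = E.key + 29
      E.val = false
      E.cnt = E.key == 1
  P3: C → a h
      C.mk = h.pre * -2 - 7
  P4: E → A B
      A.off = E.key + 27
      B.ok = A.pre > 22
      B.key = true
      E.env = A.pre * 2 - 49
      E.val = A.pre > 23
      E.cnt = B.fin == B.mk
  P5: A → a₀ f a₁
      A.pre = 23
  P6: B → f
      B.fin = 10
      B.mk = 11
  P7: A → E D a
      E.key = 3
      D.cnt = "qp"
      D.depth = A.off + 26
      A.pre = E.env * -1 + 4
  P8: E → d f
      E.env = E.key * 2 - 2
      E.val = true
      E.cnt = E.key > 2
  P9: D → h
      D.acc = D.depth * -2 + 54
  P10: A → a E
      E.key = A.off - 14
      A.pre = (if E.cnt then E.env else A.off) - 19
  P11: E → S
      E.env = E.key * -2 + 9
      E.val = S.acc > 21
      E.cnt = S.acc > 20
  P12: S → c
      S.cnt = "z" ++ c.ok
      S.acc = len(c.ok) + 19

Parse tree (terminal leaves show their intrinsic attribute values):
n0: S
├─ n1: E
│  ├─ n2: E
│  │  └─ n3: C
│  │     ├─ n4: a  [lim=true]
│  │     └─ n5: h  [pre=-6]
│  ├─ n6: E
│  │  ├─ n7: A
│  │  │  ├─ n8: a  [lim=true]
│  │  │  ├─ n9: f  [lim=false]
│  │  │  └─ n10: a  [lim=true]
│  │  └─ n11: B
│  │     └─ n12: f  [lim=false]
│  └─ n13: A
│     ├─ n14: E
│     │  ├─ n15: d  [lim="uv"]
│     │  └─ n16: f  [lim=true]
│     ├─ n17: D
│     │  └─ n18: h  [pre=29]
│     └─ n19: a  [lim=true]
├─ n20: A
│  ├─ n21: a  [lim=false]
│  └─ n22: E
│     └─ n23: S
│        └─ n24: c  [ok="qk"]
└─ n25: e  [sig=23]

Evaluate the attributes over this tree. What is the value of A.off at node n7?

21

1. n1.key = 3  [3]
2. n2.key = 1  [E₀.key * -2 + 7]
3. n3.tag = true  [E.key > 0]
4. n4.lim = true  [terminal]
5. n5.pre = -6  [terminal]
6. n3.mk = 5  [h.pre * -2 - 7]
7. n2.env = 30  [E.key + 29]
8. n2.val = false  [false]
9. n2.cnt = true  [E.key == 1]
10. n6.key = -6  [E₁.env - 36]
11. n7.off = 21  [E.key + 27]
12. n8.lim = true  [terminal]
13. n9.lim = false  [terminal]
14. n10.lim = true  [terminal]
15. n7.pre = 23  [23]
16. n11.ok = true  [A.pre > 22]
17. n11.key = true  [true]
18. n12.lim = false  [terminal]
19. n11.fin = 10  [10]
20. n11.mk = 11  [11]
21. n6.env = -3  [A.pre * 2 - 49]
22. n6.val = false  [A.pre > 23]
23. n6.cnt = false  [B.fin == B.mk]
24. n13.off = -5  [E₀.key - 8]
25. n14.key = 3  [3]
26. n15.lim = "uv"  [terminal]
27. n16.lim = true  [terminal]
28. n14.env = 4  [E.key * 2 - 2]
29. n14.val = true  [true]
30. n14.cnt = true  [E.key > 2]
31. n17.cnt = "qp"  ["qp"]
32. n17.depth = 21  [A.off + 26]
33. n18.pre = 29  [terminal]
34. n17.acc = 12  [D.depth * -2 + 54]
35. n19.lim = true  [terminal]
36. n13.pre = 0  [E.env * -1 + 4]
37. n1.env = 5  [E₂.env + E₀.key + 5]
38. n1.val = true  [E₁.cnt == true]
39. n1.cnt = false  [E₂.cnt == true]
40. n20.off = 6  [E.env + 1]
41. n21.lim = false  [terminal]
42. n22.key = -8  [A.off - 14]
43. n24.ok = "qk"  [terminal]
44. n23.cnt = "zqk"  ["z" ++ c.ok]
45. n23.acc = 21  [len(c.ok) + 19]
46. n22.env = 25  [E.key * -2 + 9]
47. n22.val = false  [S.acc > 21]
48. n22.cnt = true  [S.acc > 20]
49. n20.pre = 6  [(if E.cnt then E.env else A.off) - 19]
50. n25.sig = 23  [terminal]
51. n0.cnt = "my"  ["my"]
52. n0.acc = 8  [A.pre + E.env - 3]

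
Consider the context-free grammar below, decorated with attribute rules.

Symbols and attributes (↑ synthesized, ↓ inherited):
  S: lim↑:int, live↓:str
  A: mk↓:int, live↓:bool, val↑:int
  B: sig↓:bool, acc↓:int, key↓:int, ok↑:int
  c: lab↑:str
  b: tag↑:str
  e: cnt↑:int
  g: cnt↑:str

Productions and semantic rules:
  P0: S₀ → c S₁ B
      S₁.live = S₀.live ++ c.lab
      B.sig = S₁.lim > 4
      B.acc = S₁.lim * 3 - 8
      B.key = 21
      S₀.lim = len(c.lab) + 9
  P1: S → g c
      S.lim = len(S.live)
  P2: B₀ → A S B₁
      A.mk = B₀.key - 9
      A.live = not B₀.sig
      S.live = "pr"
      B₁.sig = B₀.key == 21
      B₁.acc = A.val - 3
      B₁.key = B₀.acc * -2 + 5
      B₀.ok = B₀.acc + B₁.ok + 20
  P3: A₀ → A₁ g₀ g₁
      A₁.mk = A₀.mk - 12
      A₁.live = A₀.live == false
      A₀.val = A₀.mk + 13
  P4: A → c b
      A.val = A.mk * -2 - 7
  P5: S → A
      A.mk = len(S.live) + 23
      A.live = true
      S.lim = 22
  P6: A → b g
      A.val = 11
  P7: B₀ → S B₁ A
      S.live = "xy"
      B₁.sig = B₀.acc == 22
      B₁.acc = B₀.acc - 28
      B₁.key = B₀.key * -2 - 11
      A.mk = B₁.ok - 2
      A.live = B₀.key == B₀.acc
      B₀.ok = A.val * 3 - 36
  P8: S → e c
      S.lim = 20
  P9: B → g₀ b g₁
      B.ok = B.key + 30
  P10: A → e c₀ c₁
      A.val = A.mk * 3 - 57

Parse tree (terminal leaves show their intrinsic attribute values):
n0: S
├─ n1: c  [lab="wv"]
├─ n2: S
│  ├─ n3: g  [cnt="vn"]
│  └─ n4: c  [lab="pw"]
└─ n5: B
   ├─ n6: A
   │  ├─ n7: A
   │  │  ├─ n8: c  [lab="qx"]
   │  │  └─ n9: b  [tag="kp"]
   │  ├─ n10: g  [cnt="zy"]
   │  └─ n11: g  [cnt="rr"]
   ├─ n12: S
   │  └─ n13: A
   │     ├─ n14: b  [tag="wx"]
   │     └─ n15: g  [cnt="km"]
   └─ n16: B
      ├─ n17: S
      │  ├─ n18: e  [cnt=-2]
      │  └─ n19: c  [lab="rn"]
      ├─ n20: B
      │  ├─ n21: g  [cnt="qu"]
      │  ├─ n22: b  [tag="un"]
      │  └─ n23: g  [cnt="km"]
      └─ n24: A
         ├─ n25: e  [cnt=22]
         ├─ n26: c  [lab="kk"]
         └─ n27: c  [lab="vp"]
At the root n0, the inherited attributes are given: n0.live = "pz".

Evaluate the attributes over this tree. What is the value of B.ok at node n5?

1. n0.live = "pz"  [given at root]
2. n1.lab = "wv"  [terminal]
3. n2.live = "pzwv"  [S₀.live ++ c.lab]
4. n3.cnt = "vn"  [terminal]
5. n4.lab = "pw"  [terminal]
6. n2.lim = 4  [len(S.live)]
7. n5.sig = false  [S₁.lim > 4]
8. n5.acc = 4  [S₁.lim * 3 - 8]
9. n5.key = 21  [21]
10. n6.mk = 12  [B₀.key - 9]
11. n6.live = true  [not B₀.sig]
12. n7.mk = 0  [A₀.mk - 12]
13. n7.live = false  [A₀.live == false]
14. n8.lab = "qx"  [terminal]
15. n9.tag = "kp"  [terminal]
16. n7.val = -7  [A.mk * -2 - 7]
17. n10.cnt = "zy"  [terminal]
18. n11.cnt = "rr"  [terminal]
19. n6.val = 25  [A₀.mk + 13]
20. n12.live = "pr"  ["pr"]
21. n13.mk = 25  [len(S.live) + 23]
22. n13.live = true  [true]
23. n14.tag = "wx"  [terminal]
24. n15.cnt = "km"  [terminal]
25. n13.val = 11  [11]
26. n12.lim = 22  [22]
27. n16.sig = true  [B₀.key == 21]
28. n16.acc = 22  [A.val - 3]
29. n16.key = -3  [B₀.acc * -2 + 5]
30. n17.live = "xy"  ["xy"]
31. n18.cnt = -2  [terminal]
32. n19.lab = "rn"  [terminal]
33. n17.lim = 20  [20]
34. n20.sig = true  [B₀.acc == 22]
35. n20.acc = -6  [B₀.acc - 28]
36. n20.key = -5  [B₀.key * -2 - 11]
37. n21.cnt = "qu"  [terminal]
38. n22.tag = "un"  [terminal]
39. n23.cnt = "km"  [terminal]
40. n20.ok = 25  [B.key + 30]
41. n24.mk = 23  [B₁.ok - 2]
42. n24.live = false  [B₀.key == B₀.acc]
43. n25.cnt = 22  [terminal]
44. n26.lab = "kk"  [terminal]
45. n27.lab = "vp"  [terminal]
46. n24.val = 12  [A.mk * 3 - 57]
47. n16.ok = 0  [A.val * 3 - 36]
48. n5.ok = 24  [B₀.acc + B₁.ok + 20]
49. n0.lim = 11  [len(c.lab) + 9]

24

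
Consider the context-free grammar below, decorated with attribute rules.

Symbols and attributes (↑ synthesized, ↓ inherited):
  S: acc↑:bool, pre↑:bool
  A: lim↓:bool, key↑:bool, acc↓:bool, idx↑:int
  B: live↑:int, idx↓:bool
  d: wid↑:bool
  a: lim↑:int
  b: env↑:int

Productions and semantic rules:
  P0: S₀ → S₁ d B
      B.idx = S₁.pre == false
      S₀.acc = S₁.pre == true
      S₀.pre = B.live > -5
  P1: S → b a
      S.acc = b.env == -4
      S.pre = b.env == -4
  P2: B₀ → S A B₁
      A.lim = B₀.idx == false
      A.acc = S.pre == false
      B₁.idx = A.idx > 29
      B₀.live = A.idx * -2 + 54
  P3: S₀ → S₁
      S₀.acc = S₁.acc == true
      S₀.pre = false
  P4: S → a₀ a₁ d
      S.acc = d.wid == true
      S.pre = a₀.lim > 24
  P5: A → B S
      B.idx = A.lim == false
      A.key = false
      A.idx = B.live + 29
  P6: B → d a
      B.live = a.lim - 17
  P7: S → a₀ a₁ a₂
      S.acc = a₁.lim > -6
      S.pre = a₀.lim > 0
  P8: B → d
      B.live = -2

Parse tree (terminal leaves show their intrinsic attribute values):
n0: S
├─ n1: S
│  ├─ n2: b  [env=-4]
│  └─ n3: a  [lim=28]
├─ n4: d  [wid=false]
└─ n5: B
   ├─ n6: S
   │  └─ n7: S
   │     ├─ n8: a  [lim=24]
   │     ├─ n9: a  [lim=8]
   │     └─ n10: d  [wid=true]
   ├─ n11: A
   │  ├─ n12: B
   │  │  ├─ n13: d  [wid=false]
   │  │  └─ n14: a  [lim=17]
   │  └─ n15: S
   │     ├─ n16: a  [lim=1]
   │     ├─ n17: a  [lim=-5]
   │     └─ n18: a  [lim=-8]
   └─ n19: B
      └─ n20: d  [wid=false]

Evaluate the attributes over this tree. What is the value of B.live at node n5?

1. n2.env = -4  [terminal]
2. n3.lim = 28  [terminal]
3. n1.acc = true  [b.env == -4]
4. n1.pre = true  [b.env == -4]
5. n4.wid = false  [terminal]
6. n5.idx = false  [S₁.pre == false]
7. n8.lim = 24  [terminal]
8. n9.lim = 8  [terminal]
9. n10.wid = true  [terminal]
10. n7.acc = true  [d.wid == true]
11. n7.pre = false  [a₀.lim > 24]
12. n6.acc = true  [S₁.acc == true]
13. n6.pre = false  [false]
14. n11.lim = true  [B₀.idx == false]
15. n11.acc = true  [S.pre == false]
16. n12.idx = false  [A.lim == false]
17. n13.wid = false  [terminal]
18. n14.lim = 17  [terminal]
19. n12.live = 0  [a.lim - 17]
20. n16.lim = 1  [terminal]
21. n17.lim = -5  [terminal]
22. n18.lim = -8  [terminal]
23. n15.acc = true  [a₁.lim > -6]
24. n15.pre = true  [a₀.lim > 0]
25. n11.key = false  [false]
26. n11.idx = 29  [B.live + 29]
27. n19.idx = false  [A.idx > 29]
28. n20.wid = false  [terminal]
29. n19.live = -2  [-2]
30. n5.live = -4  [A.idx * -2 + 54]
31. n0.acc = true  [S₁.pre == true]
32. n0.pre = true  [B.live > -5]

-4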